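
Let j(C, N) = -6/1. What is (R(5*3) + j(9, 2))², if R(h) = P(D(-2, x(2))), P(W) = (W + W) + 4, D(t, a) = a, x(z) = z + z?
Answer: 36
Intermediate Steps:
j(C, N) = -6 (j(C, N) = -6*1 = -6)
x(z) = 2*z
P(W) = 4 + 2*W (P(W) = 2*W + 4 = 4 + 2*W)
R(h) = 12 (R(h) = 4 + 2*(2*2) = 4 + 2*4 = 4 + 8 = 12)
(R(5*3) + j(9, 2))² = (12 - 6)² = 6² = 36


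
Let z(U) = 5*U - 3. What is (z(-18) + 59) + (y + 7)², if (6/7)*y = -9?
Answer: -87/4 ≈ -21.750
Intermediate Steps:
y = -21/2 (y = (7/6)*(-9) = -21/2 ≈ -10.500)
z(U) = -3 + 5*U
(z(-18) + 59) + (y + 7)² = ((-3 + 5*(-18)) + 59) + (-21/2 + 7)² = ((-3 - 90) + 59) + (-7/2)² = (-93 + 59) + 49/4 = -34 + 49/4 = -87/4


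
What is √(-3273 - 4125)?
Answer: 3*I*√822 ≈ 86.012*I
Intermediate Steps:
√(-3273 - 4125) = √(-7398) = 3*I*√822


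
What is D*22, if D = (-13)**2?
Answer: 3718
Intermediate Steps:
D = 169
D*22 = 169*22 = 3718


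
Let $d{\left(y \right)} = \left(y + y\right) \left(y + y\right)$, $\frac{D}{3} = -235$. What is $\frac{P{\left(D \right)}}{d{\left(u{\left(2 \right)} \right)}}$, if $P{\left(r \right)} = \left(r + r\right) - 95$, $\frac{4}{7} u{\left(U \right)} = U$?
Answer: $- \frac{215}{7} \approx -30.714$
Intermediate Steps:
$D = -705$ ($D = 3 \left(-235\right) = -705$)
$u{\left(U \right)} = \frac{7 U}{4}$
$P{\left(r \right)} = -95 + 2 r$ ($P{\left(r \right)} = 2 r - 95 = -95 + 2 r$)
$d{\left(y \right)} = 4 y^{2}$ ($d{\left(y \right)} = 2 y 2 y = 4 y^{2}$)
$\frac{P{\left(D \right)}}{d{\left(u{\left(2 \right)} \right)}} = \frac{-95 + 2 \left(-705\right)}{4 \left(\frac{7}{4} \cdot 2\right)^{2}} = \frac{-95 - 1410}{4 \left(\frac{7}{2}\right)^{2}} = - \frac{1505}{4 \cdot \frac{49}{4}} = - \frac{1505}{49} = \left(-1505\right) \frac{1}{49} = - \frac{215}{7}$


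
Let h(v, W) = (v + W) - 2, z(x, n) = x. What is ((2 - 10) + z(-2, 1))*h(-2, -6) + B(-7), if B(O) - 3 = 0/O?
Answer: 103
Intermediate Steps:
B(O) = 3 (B(O) = 3 + 0/O = 3 + 0 = 3)
h(v, W) = -2 + W + v (h(v, W) = (W + v) - 2 = -2 + W + v)
((2 - 10) + z(-2, 1))*h(-2, -6) + B(-7) = ((2 - 10) - 2)*(-2 - 6 - 2) + 3 = (-8 - 2)*(-10) + 3 = -10*(-10) + 3 = 100 + 3 = 103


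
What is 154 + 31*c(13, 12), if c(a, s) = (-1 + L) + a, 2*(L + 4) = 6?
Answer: 495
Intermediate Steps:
L = -1 (L = -4 + (½)*6 = -4 + 3 = -1)
c(a, s) = -2 + a (c(a, s) = (-1 - 1) + a = -2 + a)
154 + 31*c(13, 12) = 154 + 31*(-2 + 13) = 154 + 31*11 = 154 + 341 = 495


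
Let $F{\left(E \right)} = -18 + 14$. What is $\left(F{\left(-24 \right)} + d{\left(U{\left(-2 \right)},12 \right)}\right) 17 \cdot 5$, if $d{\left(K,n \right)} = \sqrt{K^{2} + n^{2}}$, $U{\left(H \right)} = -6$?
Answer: $-340 + 510 \sqrt{5} \approx 800.39$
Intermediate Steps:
$F{\left(E \right)} = -4$
$\left(F{\left(-24 \right)} + d{\left(U{\left(-2 \right)},12 \right)}\right) 17 \cdot 5 = \left(-4 + \sqrt{\left(-6\right)^{2} + 12^{2}}\right) 17 \cdot 5 = \left(-4 + \sqrt{36 + 144}\right) 85 = \left(-4 + \sqrt{180}\right) 85 = \left(-4 + 6 \sqrt{5}\right) 85 = -340 + 510 \sqrt{5}$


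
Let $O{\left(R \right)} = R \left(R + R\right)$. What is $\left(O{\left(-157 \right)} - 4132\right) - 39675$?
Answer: $5491$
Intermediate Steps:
$O{\left(R \right)} = 2 R^{2}$ ($O{\left(R \right)} = R 2 R = 2 R^{2}$)
$\left(O{\left(-157 \right)} - 4132\right) - 39675 = \left(2 \left(-157\right)^{2} - 4132\right) - 39675 = \left(2 \cdot 24649 - 4132\right) - 39675 = \left(49298 - 4132\right) - 39675 = 45166 - 39675 = 5491$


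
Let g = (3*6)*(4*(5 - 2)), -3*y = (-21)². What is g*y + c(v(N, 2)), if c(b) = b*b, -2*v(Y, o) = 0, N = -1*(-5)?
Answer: -31752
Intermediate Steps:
N = 5
v(Y, o) = 0 (v(Y, o) = -½*0 = 0)
c(b) = b²
y = -147 (y = -⅓*(-21)² = -⅓*441 = -147)
g = 216 (g = 18*(4*3) = 18*12 = 216)
g*y + c(v(N, 2)) = 216*(-147) + 0² = -31752 + 0 = -31752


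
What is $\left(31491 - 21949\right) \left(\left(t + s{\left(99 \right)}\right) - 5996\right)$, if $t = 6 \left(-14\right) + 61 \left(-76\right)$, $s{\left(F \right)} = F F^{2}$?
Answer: $9156340986$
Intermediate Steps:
$s{\left(F \right)} = F^{3}$
$t = -4720$ ($t = -84 - 4636 = -4720$)
$\left(31491 - 21949\right) \left(\left(t + s{\left(99 \right)}\right) - 5996\right) = \left(31491 - 21949\right) \left(\left(-4720 + 99^{3}\right) - 5996\right) = 9542 \left(\left(-4720 + 970299\right) - 5996\right) = 9542 \left(965579 - 5996\right) = 9542 \cdot 959583 = 9156340986$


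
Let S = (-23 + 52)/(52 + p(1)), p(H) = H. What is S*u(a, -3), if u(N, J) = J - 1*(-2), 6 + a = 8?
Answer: -29/53 ≈ -0.54717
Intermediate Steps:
a = 2 (a = -6 + 8 = 2)
u(N, J) = 2 + J (u(N, J) = J + 2 = 2 + J)
S = 29/53 (S = (-23 + 52)/(52 + 1) = 29/53 ≈ 0.54717)
S*u(a, -3) = 29*(2 - 3)/53 = (29/53)*(-1) = -29/53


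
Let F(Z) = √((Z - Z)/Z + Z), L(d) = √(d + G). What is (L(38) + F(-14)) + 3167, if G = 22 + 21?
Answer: 3176 + I*√14 ≈ 3176.0 + 3.7417*I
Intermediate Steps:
G = 43
L(d) = √(43 + d) (L(d) = √(d + 43) = √(43 + d))
F(Z) = √Z (F(Z) = √(0/Z + Z) = √(0 + Z) = √Z)
(L(38) + F(-14)) + 3167 = (√(43 + 38) + √(-14)) + 3167 = (√81 + I*√14) + 3167 = (9 + I*√14) + 3167 = 3176 + I*√14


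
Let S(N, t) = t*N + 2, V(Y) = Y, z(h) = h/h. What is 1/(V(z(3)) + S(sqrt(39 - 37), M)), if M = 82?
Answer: -3/13439 + 82*sqrt(2)/13439 ≈ 0.0084058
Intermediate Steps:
z(h) = 1
S(N, t) = 2 + N*t (S(N, t) = N*t + 2 = 2 + N*t)
1/(V(z(3)) + S(sqrt(39 - 37), M)) = 1/(1 + (2 + sqrt(39 - 37)*82)) = 1/(1 + (2 + sqrt(2)*82)) = 1/(1 + (2 + 82*sqrt(2))) = 1/(3 + 82*sqrt(2))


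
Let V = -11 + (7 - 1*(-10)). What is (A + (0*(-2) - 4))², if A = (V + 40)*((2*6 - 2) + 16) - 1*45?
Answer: 1315609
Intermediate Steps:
V = 6 (V = -11 + (7 + 10) = -11 + 17 = 6)
A = 1151 (A = (6 + 40)*((2*6 - 2) + 16) - 1*45 = 46*((12 - 2) + 16) - 45 = 46*(10 + 16) - 45 = 46*26 - 45 = 1196 - 45 = 1151)
(A + (0*(-2) - 4))² = (1151 + (0*(-2) - 4))² = (1151 + (0 - 4))² = (1151 - 4)² = 1147² = 1315609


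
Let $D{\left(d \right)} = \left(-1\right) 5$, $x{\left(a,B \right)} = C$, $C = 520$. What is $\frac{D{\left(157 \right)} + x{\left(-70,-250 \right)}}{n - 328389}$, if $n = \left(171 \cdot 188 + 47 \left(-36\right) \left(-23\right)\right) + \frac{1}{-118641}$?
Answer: $- \frac{61100115}{30529295326} \approx -0.0020014$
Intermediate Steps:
$x{\left(a,B \right)} = 520$
$D{\left(d \right)} = -5$
$n = \frac{8431104023}{118641}$ ($n = \left(32148 - -38916\right) - \frac{1}{118641} = \left(32148 + 38916\right) - \frac{1}{118641} = 71064 - \frac{1}{118641} = \frac{8431104023}{118641} \approx 71064.0$)
$\frac{D{\left(157 \right)} + x{\left(-70,-250 \right)}}{n - 328389} = \frac{-5 + 520}{\frac{8431104023}{118641} - 328389} = \frac{515}{- \frac{30529295326}{118641}} = 515 \left(- \frac{118641}{30529295326}\right) = - \frac{61100115}{30529295326}$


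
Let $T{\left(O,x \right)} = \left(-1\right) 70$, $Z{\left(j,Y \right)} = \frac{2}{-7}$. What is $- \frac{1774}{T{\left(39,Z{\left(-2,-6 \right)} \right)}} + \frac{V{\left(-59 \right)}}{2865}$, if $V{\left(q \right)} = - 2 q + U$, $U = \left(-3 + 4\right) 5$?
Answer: $\frac{169704}{6685} \approx 25.386$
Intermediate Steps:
$Z{\left(j,Y \right)} = - \frac{2}{7}$ ($Z{\left(j,Y \right)} = 2 \left(- \frac{1}{7}\right) = - \frac{2}{7}$)
$T{\left(O,x \right)} = -70$
$U = 5$ ($U = 1 \cdot 5 = 5$)
$V{\left(q \right)} = 5 - 2 q$ ($V{\left(q \right)} = - 2 q + 5 = 5 - 2 q$)
$- \frac{1774}{T{\left(39,Z{\left(-2,-6 \right)} \right)}} + \frac{V{\left(-59 \right)}}{2865} = - \frac{1774}{-70} + \frac{5 - -118}{2865} = \left(-1774\right) \left(- \frac{1}{70}\right) + \left(5 + 118\right) \frac{1}{2865} = \frac{887}{35} + 123 \cdot \frac{1}{2865} = \frac{887}{35} + \frac{41}{955} = \frac{169704}{6685}$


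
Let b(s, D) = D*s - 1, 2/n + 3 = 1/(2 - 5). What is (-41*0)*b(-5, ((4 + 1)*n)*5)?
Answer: 0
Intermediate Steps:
n = -⅗ (n = 2/(-3 + 1/(2 - 5)) = 2/(-3 + 1/(-3)) = 2/(-3 - ⅓) = 2/(-10/3) = 2*(-3/10) = -⅗ ≈ -0.60000)
b(s, D) = -1 + D*s
(-41*0)*b(-5, ((4 + 1)*n)*5) = (-41*0)*(-1 + (((4 + 1)*(-⅗))*5)*(-5)) = 0*(-1 + ((5*(-⅗))*5)*(-5)) = 0*(-1 - 3*5*(-5)) = 0*(-1 - 15*(-5)) = 0*(-1 + 75) = 0*74 = 0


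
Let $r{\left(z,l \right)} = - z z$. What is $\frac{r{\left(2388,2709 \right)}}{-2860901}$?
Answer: $\frac{5702544}{2860901} \approx 1.9933$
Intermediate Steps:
$r{\left(z,l \right)} = - z^{2}$
$\frac{r{\left(2388,2709 \right)}}{-2860901} = \frac{\left(-1\right) 2388^{2}}{-2860901} = \left(-1\right) 5702544 \left(- \frac{1}{2860901}\right) = \left(-5702544\right) \left(- \frac{1}{2860901}\right) = \frac{5702544}{2860901}$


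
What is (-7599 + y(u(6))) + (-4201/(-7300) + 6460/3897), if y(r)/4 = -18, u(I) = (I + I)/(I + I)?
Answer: -218161845803/28448100 ≈ -7668.8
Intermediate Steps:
u(I) = 1 (u(I) = (2*I)/((2*I)) = (2*I)*(1/(2*I)) = 1)
y(r) = -72 (y(r) = 4*(-18) = -72)
(-7599 + y(u(6))) + (-4201/(-7300) + 6460/3897) = (-7599 - 72) + (-4201/(-7300) + 6460/3897) = -7671 + (-4201*(-1/7300) + 6460*(1/3897)) = -7671 + (4201/7300 + 6460/3897) = -7671 + 63529297/28448100 = -218161845803/28448100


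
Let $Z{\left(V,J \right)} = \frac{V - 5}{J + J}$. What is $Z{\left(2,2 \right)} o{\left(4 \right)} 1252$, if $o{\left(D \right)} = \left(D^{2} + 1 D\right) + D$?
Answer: $-22536$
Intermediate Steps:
$Z{\left(V,J \right)} = \frac{-5 + V}{2 J}$
$o{\left(D \right)} = D^{2} + 2 D$ ($o{\left(D \right)} = \left(D^{2} + D\right) + D = \left(D + D^{2}\right) + D = D^{2} + 2 D$)
$Z{\left(2,2 \right)} o{\left(4 \right)} 1252 = \frac{-5 + 2}{2 \cdot 2} \cdot 4 \left(2 + 4\right) 1252 = \frac{1}{2} \cdot \frac{1}{2} \left(-3\right) 4 \cdot 6 \cdot 1252 = \left(- \frac{3}{4}\right) 24 \cdot 1252 = \left(-18\right) 1252 = -22536$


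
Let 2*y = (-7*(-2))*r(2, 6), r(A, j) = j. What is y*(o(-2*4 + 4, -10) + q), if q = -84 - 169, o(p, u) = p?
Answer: -10794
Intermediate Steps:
y = 42 (y = (-7*(-2)*6)/2 = (14*6)/2 = (1/2)*84 = 42)
q = -253
y*(o(-2*4 + 4, -10) + q) = 42*((-2*4 + 4) - 253) = 42*((-8 + 4) - 253) = 42*(-4 - 253) = 42*(-257) = -10794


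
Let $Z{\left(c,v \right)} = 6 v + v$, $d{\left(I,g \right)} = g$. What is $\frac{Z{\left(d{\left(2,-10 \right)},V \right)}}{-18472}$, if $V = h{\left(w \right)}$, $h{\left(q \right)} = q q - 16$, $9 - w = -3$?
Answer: $- \frac{112}{2309} \approx -0.048506$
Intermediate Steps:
$w = 12$ ($w = 9 - -3 = 9 + 3 = 12$)
$h{\left(q \right)} = -16 + q^{2}$ ($h{\left(q \right)} = q^{2} - 16 = -16 + q^{2}$)
$V = 128$ ($V = -16 + 12^{2} = -16 + 144 = 128$)
$Z{\left(c,v \right)} = 7 v$
$\frac{Z{\left(d{\left(2,-10 \right)},V \right)}}{-18472} = \frac{7 \cdot 128}{-18472} = 896 \left(- \frac{1}{18472}\right) = - \frac{112}{2309}$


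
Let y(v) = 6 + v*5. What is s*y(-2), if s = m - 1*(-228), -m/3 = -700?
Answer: -9312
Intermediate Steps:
m = 2100 (m = -3*(-700) = 2100)
s = 2328 (s = 2100 - 1*(-228) = 2100 + 228 = 2328)
y(v) = 6 + 5*v
s*y(-2) = 2328*(6 + 5*(-2)) = 2328*(6 - 10) = 2328*(-4) = -9312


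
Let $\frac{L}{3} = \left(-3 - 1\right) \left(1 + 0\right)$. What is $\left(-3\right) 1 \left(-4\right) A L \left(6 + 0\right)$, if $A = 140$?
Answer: $-120960$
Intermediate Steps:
$L = -12$ ($L = 3 \left(-3 - 1\right) \left(1 + 0\right) = 3 \left(\left(-4\right) 1\right) = 3 \left(-4\right) = -12$)
$\left(-3\right) 1 \left(-4\right) A L \left(6 + 0\right) = \left(-3\right) 1 \left(-4\right) 140 \left(- 12 \left(6 + 0\right)\right) = \left(-3\right) \left(-4\right) 140 \left(\left(-12\right) 6\right) = 12 \cdot 140 \left(-72\right) = 1680 \left(-72\right) = -120960$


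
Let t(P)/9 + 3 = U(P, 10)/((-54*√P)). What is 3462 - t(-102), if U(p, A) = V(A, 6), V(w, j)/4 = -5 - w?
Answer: 3489 + 5*I*√102/51 ≈ 3489.0 + 0.99015*I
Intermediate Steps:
V(w, j) = -20 - 4*w (V(w, j) = 4*(-5 - w) = -20 - 4*w)
U(p, A) = -20 - 4*A
t(P) = -27 + 10/√P (t(P) = -27 + 9*((-20 - 4*10)/((-54*√P))) = -27 + 9*((-20 - 40)*(-1/(54*√P))) = -27 + 9*(-(-10)/(9*√P)) = -27 + 9*(10/(9*√P)) = -27 + 10/√P)
3462 - t(-102) = 3462 - (-27 + 10/√(-102)) = 3462 - (-27 + 10*(-I*√102/102)) = 3462 - (-27 - 5*I*√102/51) = 3462 + (27 + 5*I*√102/51) = 3489 + 5*I*√102/51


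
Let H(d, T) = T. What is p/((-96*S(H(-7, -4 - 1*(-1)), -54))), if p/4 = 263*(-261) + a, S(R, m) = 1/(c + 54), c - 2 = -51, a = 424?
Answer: 341095/24 ≈ 14212.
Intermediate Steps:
c = -49 (c = 2 - 51 = -49)
S(R, m) = ⅕ (S(R, m) = 1/(-49 + 54) = 1/5 = ⅕)
p = -272876 (p = 4*(263*(-261) + 424) = 4*(-68643 + 424) = 4*(-68219) = -272876)
p/((-96*S(H(-7, -4 - 1*(-1)), -54))) = -272876/((-96*⅕)) = -272876/(-96/5) = -272876*(-5/96) = 341095/24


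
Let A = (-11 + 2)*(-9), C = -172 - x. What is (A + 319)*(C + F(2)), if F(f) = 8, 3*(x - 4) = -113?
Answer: -156400/3 ≈ -52133.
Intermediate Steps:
x = -101/3 (x = 4 + (⅓)*(-113) = 4 - 113/3 = -101/3 ≈ -33.667)
C = -415/3 (C = -172 - 1*(-101/3) = -172 + 101/3 = -415/3 ≈ -138.33)
A = 81 (A = -9*(-9) = 81)
(A + 319)*(C + F(2)) = (81 + 319)*(-415/3 + 8) = 400*(-391/3) = -156400/3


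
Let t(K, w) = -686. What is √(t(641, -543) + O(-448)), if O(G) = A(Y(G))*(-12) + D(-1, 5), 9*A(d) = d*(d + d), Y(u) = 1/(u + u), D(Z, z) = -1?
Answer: I*√1240952838/1344 ≈ 26.211*I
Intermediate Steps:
Y(u) = 1/(2*u)
A(d) = 2*d²/9 (A(d) = (d*(d + d))/9 = (d*(2*d))/9 = (2*d²)/9 = 2*d²/9)
O(G) = -1 - 2/(3*G²) (O(G) = (2*(1/(2*G))²/9)*(-12) - 1 = (2*(1/(4*G²))/9)*(-12) - 1 = (1/(18*G²))*(-12) - 1 = -2/(3*G²) - 1 = -1 - 2/(3*G²))
√(t(641, -543) + O(-448)) = √(-686 + (-1 - ⅔/(-448)²)) = √(-686 + (-1 - ⅔*1/200704)) = √(-686 + (-1 - 1/301056)) = √(-686 - 301057/301056) = √(-206825473/301056) = I*√1240952838/1344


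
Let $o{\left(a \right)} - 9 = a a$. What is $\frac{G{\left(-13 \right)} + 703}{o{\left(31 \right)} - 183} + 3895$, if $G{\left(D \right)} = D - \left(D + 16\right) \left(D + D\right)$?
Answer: $\frac{3066133}{787} \approx 3896.0$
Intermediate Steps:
$o{\left(a \right)} = 9 + a^{2}$ ($o{\left(a \right)} = 9 + a a = 9 + a^{2}$)
$G{\left(D \right)} = D - 2 D \left(16 + D\right)$ ($G{\left(D \right)} = D - \left(16 + D\right) 2 D = D - 2 D \left(16 + D\right)$)
$\frac{G{\left(-13 \right)} + 703}{o{\left(31 \right)} - 183} + 3895 = \frac{\left(-1\right) \left(-13\right) \left(31 + 2 \left(-13\right)\right) + 703}{\left(9 + 31^{2}\right) - 183} + 3895 = \frac{\left(-1\right) \left(-13\right) \left(31 - 26\right) + 703}{\left(9 + 961\right) - 183} + 3895 = \frac{\left(-1\right) \left(-13\right) 5 + 703}{970 - 183} + 3895 = \frac{65 + 703}{787} + 3895 = 768 \cdot \frac{1}{787} + 3895 = \frac{768}{787} + 3895 = \frac{3066133}{787}$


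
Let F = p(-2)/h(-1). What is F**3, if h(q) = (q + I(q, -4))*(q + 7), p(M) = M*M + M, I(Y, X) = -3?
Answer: -1/1728 ≈ -0.00057870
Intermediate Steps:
p(M) = M + M**2 (p(M) = M**2 + M = M + M**2)
h(q) = (-3 + q)*(7 + q) (h(q) = (q - 3)*(q + 7) = (-3 + q)*(7 + q))
F = -1/12 (F = (-2*(1 - 2))/(-21 + (-1)**2 + 4*(-1)) = (-2*(-1))/(-21 + 1 - 4) = 2/(-24) = 2*(-1/24) = -1/12 ≈ -0.083333)
F**3 = (-1/12)**3 = -1/1728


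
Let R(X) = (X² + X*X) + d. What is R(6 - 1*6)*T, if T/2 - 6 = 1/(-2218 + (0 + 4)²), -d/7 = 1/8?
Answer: -92477/8808 ≈ -10.499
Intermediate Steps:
d = -7/8 ≈ -0.87500
R(X) = -7/8 + 2*X² (R(X) = (X² + X*X) - 7/8 = (X² + X²) - 7/8 = 2*X² - 7/8 = -7/8 + 2*X²)
T = 13211/1101 (T = 12 + 2/(-2218 + (0 + 4)²) = 12 + 2/(-2218 + 4²) = 12 + 2/(-2218 + 16) = 12 + 2/(-2202) = 12 + 2*(-1/2202) = 12 - 1/1101 = 13211/1101 ≈ 11.999)
R(6 - 1*6)*T = (-7/8 + 2*(6 - 1*6)²)*(13211/1101) = (-7/8 + 2*(6 - 6)²)*(13211/1101) = (-7/8 + 2*0²)*(13211/1101) = (-7/8 + 2*0)*(13211/1101) = (-7/8 + 0)*(13211/1101) = -7/8*13211/1101 = -92477/8808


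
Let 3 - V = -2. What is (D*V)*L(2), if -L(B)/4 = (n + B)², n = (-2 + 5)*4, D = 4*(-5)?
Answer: 78400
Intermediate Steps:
D = -20
V = 5 (V = 3 - 1*(-2) = 3 + 2 = 5)
n = 12 (n = 3*4 = 12)
L(B) = -4*(12 + B)²
(D*V)*L(2) = (-20*5)*(-4*(12 + 2)²) = -(-400)*14² = -(-400)*196 = -100*(-784) = 78400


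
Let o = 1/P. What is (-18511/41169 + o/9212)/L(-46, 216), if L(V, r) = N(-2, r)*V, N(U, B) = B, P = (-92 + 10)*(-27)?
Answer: 125846205293/2780943669995904 ≈ 4.5253e-5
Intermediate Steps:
P = 2214 (P = -82*(-27) = 2214)
o = 1/2214 ≈ 0.00045167
L(V, r) = V*r (L(V, r) = r*V = V*r)
(-18511/41169 + o/9212)/L(-46, 216) = (-18511/41169 + (1/2214)/9212)/((-46*216)) = (-18511*1/41169 + (1/2214)*(1/9212))/(-9936) = (-18511/41169 + 1/20395368)*(-1/9936) = -125846205293/279885635064*(-1/9936) = 125846205293/2780943669995904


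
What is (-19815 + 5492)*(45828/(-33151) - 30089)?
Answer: 14287568722241/33151 ≈ 4.3098e+8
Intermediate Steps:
(-19815 + 5492)*(45828/(-33151) - 30089) = -14323*(45828*(-1/33151) - 30089) = -14323*(-45828/33151 - 30089) = -14323*(-997526267/33151) = 14287568722241/33151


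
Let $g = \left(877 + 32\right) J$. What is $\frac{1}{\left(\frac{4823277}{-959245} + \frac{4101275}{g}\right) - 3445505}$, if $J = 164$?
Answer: $- \frac{143000407620}{492705404364052777} \approx -2.9024 \cdot 10^{-7}$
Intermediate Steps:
$g = 149076$ ($g = \left(877 + 32\right) 164 = 909 \cdot 164 = 149076$)
$\frac{1}{\left(\frac{4823277}{-959245} + \frac{4101275}{g}\right) - 3445505} = \frac{1}{\left(\frac{4823277}{-959245} + \frac{4101275}{149076}\right) - 3445505} = \frac{1}{\left(4823277 \left(- \frac{1}{959245}\right) + 4101275 \cdot \frac{1}{149076}\right) - 3445505} = \frac{1}{\left(- \frac{4823277}{959245} + \frac{4101275}{149076}\right) - 3445505} = \frac{1}{\frac{3215092695323}{143000407620} - 3445505} = \frac{1}{- \frac{492705404364052777}{143000407620}} = - \frac{143000407620}{492705404364052777}$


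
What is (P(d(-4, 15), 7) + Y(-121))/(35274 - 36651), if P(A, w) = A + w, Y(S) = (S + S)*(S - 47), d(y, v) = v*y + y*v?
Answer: -40543/1377 ≈ -29.443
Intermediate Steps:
d(y, v) = 2*v*y (d(y, v) = v*y + v*y = 2*v*y)
Y(S) = 2*S*(-47 + S) (Y(S) = (2*S)*(-47 + S) = 2*S*(-47 + S))
(P(d(-4, 15), 7) + Y(-121))/(35274 - 36651) = ((2*15*(-4) + 7) + 2*(-121)*(-47 - 121))/(35274 - 36651) = ((-120 + 7) + 2*(-121)*(-168))/(-1377) = (-113 + 40656)*(-1/1377) = 40543*(-1/1377) = -40543/1377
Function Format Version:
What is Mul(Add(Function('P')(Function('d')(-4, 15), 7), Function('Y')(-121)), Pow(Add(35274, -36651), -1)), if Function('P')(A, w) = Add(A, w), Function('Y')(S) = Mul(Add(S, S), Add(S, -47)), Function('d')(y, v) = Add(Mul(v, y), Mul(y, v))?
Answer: Rational(-40543, 1377) ≈ -29.443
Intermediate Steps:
Function('d')(y, v) = Mul(2, v, y) (Function('d')(y, v) = Add(Mul(v, y), Mul(v, y)) = Mul(2, v, y))
Function('Y')(S) = Mul(2, S, Add(-47, S)) (Function('Y')(S) = Mul(Mul(2, S), Add(-47, S)) = Mul(2, S, Add(-47, S)))
Mul(Add(Function('P')(Function('d')(-4, 15), 7), Function('Y')(-121)), Pow(Add(35274, -36651), -1)) = Mul(Add(Add(Mul(2, 15, -4), 7), Mul(2, -121, Add(-47, -121))), Pow(Add(35274, -36651), -1)) = Mul(Add(Add(-120, 7), Mul(2, -121, -168)), Pow(-1377, -1)) = Mul(Add(-113, 40656), Rational(-1, 1377)) = Mul(40543, Rational(-1, 1377)) = Rational(-40543, 1377)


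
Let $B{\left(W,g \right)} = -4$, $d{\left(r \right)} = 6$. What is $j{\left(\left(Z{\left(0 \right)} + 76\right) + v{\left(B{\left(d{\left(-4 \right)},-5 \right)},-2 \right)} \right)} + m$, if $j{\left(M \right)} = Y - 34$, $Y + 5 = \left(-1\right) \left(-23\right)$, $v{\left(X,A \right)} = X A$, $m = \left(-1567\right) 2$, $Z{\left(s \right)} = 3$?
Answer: $-3150$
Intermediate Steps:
$m = -3134$
$v{\left(X,A \right)} = A X$
$Y = 18$ ($Y = -5 - -23 = -5 + 23 = 18$)
$j{\left(M \right)} = -16$ ($j{\left(M \right)} = 18 - 34 = -16$)
$j{\left(\left(Z{\left(0 \right)} + 76\right) + v{\left(B{\left(d{\left(-4 \right)},-5 \right)},-2 \right)} \right)} + m = -16 - 3134 = -3150$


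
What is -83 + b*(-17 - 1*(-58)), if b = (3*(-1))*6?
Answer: -821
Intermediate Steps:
b = -18 (b = -3*6 = -18)
-83 + b*(-17 - 1*(-58)) = -83 - 18*(-17 - 1*(-58)) = -83 - 18*(-17 + 58) = -83 - 18*41 = -83 - 738 = -821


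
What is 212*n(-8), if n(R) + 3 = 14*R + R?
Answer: -26076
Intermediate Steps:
n(R) = -3 + 15*R (n(R) = -3 + (14*R + R) = -3 + 15*R)
212*n(-8) = 212*(-3 + 15*(-8)) = 212*(-3 - 120) = 212*(-123) = -26076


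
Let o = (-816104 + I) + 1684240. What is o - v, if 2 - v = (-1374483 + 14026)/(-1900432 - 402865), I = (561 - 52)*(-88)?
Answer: 1896402519031/2303297 ≈ 8.2334e+5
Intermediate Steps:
I = -44792 (I = 509*(-88) = -44792)
v = 3246137/2303297 (v = 2 - (-1374483 + 14026)/(-1900432 - 402865) = 2 - (-1360457)/(-2303297) = 2 - (-1360457)*(-1)/2303297 = 2 - 1*1360457/2303297 = 2 - 1360457/2303297 = 3246137/2303297 ≈ 1.4093)
o = 823344 (o = (-816104 - 44792) + 1684240 = -860896 + 1684240 = 823344)
o - v = 823344 - 1*3246137/2303297 = 823344 - 3246137/2303297 = 1896402519031/2303297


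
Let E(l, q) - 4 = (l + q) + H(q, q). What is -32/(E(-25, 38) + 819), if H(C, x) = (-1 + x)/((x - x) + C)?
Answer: -1216/31805 ≈ -0.038233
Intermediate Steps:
H(C, x) = (-1 + x)/C (H(C, x) = (-1 + x)/(0 + C) = (-1 + x)/C)
E(l, q) = 4 + l + q + (-1 + q)/q (E(l, q) = 4 + ((l + q) + (-1 + q)/q) = 4 + (l + q + (-1 + q)/q) = 4 + l + q + (-1 + q)/q)
-32/(E(-25, 38) + 819) = -32/((5 - 25 + 38 - 1/38) + 819) = -32/(683/38 + 819) = -32/31805/38 = -32*38/31805 = -1216/31805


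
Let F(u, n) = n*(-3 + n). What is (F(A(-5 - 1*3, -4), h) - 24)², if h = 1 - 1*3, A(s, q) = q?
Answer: 196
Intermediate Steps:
h = -2 (h = 1 - 3 = -2)
(F(A(-5 - 1*3, -4), h) - 24)² = (-2*(-3 - 2) - 24)² = (-2*(-5) - 24)² = (10 - 24)² = (-14)² = 196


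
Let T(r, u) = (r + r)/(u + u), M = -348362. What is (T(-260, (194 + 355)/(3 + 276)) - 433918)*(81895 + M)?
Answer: 7055262214086/61 ≈ 1.1566e+11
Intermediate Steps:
T(r, u) = r/u (T(r, u) = (2*r)/((2*u)) = (2*r)*(1/(2*u)) = r/u)
(T(-260, (194 + 355)/(3 + 276)) - 433918)*(81895 + M) = (-260*(3 + 276)/(194 + 355) - 433918)*(81895 - 348362) = (-260/(549/279) - 433918)*(-266467) = (-260/(549*(1/279)) - 433918)*(-266467) = (-260/61/31 - 433918)*(-266467) = (-260*31/61 - 433918)*(-266467) = (-8060/61 - 433918)*(-266467) = -26477058/61*(-266467) = 7055262214086/61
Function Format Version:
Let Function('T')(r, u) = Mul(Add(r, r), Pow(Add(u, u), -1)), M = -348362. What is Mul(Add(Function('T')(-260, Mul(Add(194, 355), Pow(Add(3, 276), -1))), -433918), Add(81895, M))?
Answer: Rational(7055262214086, 61) ≈ 1.1566e+11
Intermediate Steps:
Function('T')(r, u) = Mul(r, Pow(u, -1)) (Function('T')(r, u) = Mul(Mul(2, r), Pow(Mul(2, u), -1)) = Mul(Mul(2, r), Mul(Rational(1, 2), Pow(u, -1))) = Mul(r, Pow(u, -1)))
Mul(Add(Function('T')(-260, Mul(Add(194, 355), Pow(Add(3, 276), -1))), -433918), Add(81895, M)) = Mul(Add(Mul(-260, Pow(Mul(Add(194, 355), Pow(Add(3, 276), -1)), -1)), -433918), Add(81895, -348362)) = Mul(Add(Mul(-260, Pow(Mul(549, Pow(279, -1)), -1)), -433918), -266467) = Mul(Add(Mul(-260, Pow(Mul(549, Rational(1, 279)), -1)), -433918), -266467) = Mul(Add(Mul(-260, Pow(Rational(61, 31), -1)), -433918), -266467) = Mul(Add(Mul(-260, Rational(31, 61)), -433918), -266467) = Mul(Add(Rational(-8060, 61), -433918), -266467) = Mul(Rational(-26477058, 61), -266467) = Rational(7055262214086, 61)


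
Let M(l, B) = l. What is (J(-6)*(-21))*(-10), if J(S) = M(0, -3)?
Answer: 0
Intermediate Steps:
J(S) = 0
(J(-6)*(-21))*(-10) = (0*(-21))*(-10) = 0*(-10) = 0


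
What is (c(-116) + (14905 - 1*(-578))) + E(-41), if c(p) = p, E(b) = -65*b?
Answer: 18032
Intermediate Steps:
(c(-116) + (14905 - 1*(-578))) + E(-41) = (-116 + (14905 - 1*(-578))) - 65*(-41) = (-116 + (14905 + 578)) + 2665 = (-116 + 15483) + 2665 = 15367 + 2665 = 18032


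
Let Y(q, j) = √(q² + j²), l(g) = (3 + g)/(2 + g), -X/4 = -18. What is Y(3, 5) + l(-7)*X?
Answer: 288/5 + √34 ≈ 63.431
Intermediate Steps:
X = 72 (X = -4*(-18) = 72)
l(g) = (3 + g)/(2 + g)
Y(q, j) = √(j² + q²)
Y(3, 5) + l(-7)*X = √(5² + 3²) + ((3 - 7)/(2 - 7))*72 = √(25 + 9) + (-4/(-5))*72 = √34 - ⅕*(-4)*72 = √34 + (⅘)*72 = √34 + 288/5 = 288/5 + √34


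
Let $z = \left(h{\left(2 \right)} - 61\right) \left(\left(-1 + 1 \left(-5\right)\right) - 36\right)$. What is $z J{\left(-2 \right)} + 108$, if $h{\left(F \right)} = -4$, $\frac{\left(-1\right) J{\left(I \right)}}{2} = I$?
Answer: $11028$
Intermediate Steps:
$J{\left(I \right)} = - 2 I$
$z = 2730$ ($z = \left(-4 - 61\right) \left(\left(-1 + 1 \left(-5\right)\right) - 36\right) = - 65 \left(\left(-1 - 5\right) - 36\right) = - 65 \left(-6 - 36\right) = \left(-65\right) \left(-42\right) = 2730$)
$z J{\left(-2 \right)} + 108 = 2730 \left(\left(-2\right) \left(-2\right)\right) + 108 = 2730 \cdot 4 + 108 = 10920 + 108 = 11028$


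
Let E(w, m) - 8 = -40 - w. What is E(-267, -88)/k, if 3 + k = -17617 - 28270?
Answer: -47/9178 ≈ -0.0051209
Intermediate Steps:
E(w, m) = -32 - w (E(w, m) = 8 + (-40 - w) = -32 - w)
k = -45890 (k = -3 + (-17617 - 28270) = -3 - 45887 = -45890)
E(-267, -88)/k = (-32 - 1*(-267))/(-45890) = (-32 + 267)*(-1/45890) = 235*(-1/45890) = -47/9178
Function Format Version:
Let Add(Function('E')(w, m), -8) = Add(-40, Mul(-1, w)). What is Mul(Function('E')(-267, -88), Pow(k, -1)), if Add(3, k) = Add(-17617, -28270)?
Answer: Rational(-47, 9178) ≈ -0.0051209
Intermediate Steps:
Function('E')(w, m) = Add(-32, Mul(-1, w)) (Function('E')(w, m) = Add(8, Add(-40, Mul(-1, w))) = Add(-32, Mul(-1, w)))
k = -45890 (k = Add(-3, Add(-17617, -28270)) = Add(-3, -45887) = -45890)
Mul(Function('E')(-267, -88), Pow(k, -1)) = Mul(Add(-32, Mul(-1, -267)), Pow(-45890, -1)) = Mul(Add(-32, 267), Rational(-1, 45890)) = Mul(235, Rational(-1, 45890)) = Rational(-47, 9178)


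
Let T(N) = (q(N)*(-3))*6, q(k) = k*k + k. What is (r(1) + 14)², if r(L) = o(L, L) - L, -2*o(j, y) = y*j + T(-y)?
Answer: 625/4 ≈ 156.25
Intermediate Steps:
q(k) = k + k² (q(k) = k² + k = k + k²)
T(N) = -18*N*(1 + N) (T(N) = ((N*(1 + N))*(-3))*6 = -3*N*(1 + N)*6 = -18*N*(1 + N))
o(j, y) = -9*y*(1 - y) - j*y/2 (o(j, y) = -(y*j - 18*(-y)*(1 - y))/2 = -(j*y + 18*y*(1 - y))/2 = -9*y*(1 - y) - j*y/2)
r(L) = -L + L*(-18 + 17*L)/2 (r(L) = L*(-18 - L + 18*L)/2 - L = L*(-18 + 17*L)/2 - L = -L + L*(-18 + 17*L)/2)
(r(1) + 14)² = ((½)*1*(-20 + 17*1) + 14)² = ((½)*1*(-20 + 17) + 14)² = ((½)*1*(-3) + 14)² = (-3/2 + 14)² = (25/2)² = 625/4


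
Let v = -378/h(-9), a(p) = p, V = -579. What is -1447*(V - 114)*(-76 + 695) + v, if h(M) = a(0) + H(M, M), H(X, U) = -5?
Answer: 3103576623/5 ≈ 6.2072e+8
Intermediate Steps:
h(M) = -5 (h(M) = 0 - 5 = -5)
v = 378/5 (v = -378/(-5) = -378*(-⅕) = 378/5 ≈ 75.600)
-1447*(V - 114)*(-76 + 695) + v = -1447*(-579 - 114)*(-76 + 695) + 378/5 = -(-1002771)*619 + 378/5 = -1447*(-428967) + 378/5 = 620715249 + 378/5 = 3103576623/5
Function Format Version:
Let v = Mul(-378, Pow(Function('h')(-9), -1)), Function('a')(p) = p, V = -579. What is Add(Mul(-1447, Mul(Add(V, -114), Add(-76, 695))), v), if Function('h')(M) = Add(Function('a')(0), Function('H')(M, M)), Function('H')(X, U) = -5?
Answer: Rational(3103576623, 5) ≈ 6.2072e+8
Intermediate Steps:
Function('h')(M) = -5 (Function('h')(M) = Add(0, -5) = -5)
v = Rational(378, 5) (v = Mul(-378, Pow(-5, -1)) = Mul(-378, Rational(-1, 5)) = Rational(378, 5) ≈ 75.600)
Add(Mul(-1447, Mul(Add(V, -114), Add(-76, 695))), v) = Add(Mul(-1447, Mul(Add(-579, -114), Add(-76, 695))), Rational(378, 5)) = Add(Mul(-1447, Mul(-693, 619)), Rational(378, 5)) = Add(Mul(-1447, -428967), Rational(378, 5)) = Add(620715249, Rational(378, 5)) = Rational(3103576623, 5)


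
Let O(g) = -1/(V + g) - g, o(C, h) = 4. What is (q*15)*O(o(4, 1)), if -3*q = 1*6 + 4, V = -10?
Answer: 575/3 ≈ 191.67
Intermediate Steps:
q = -10/3 (q = -(1*6 + 4)/3 = -(6 + 4)/3 = -1/3*10 = -10/3 ≈ -3.3333)
O(g) = -g - 1/(-10 + g) (O(g) = -1/(-10 + g) - g = -g - 1/(-10 + g))
(q*15)*O(o(4, 1)) = (-10/3*15)*((-1 - 1*4**2 + 10*4)/(-10 + 4)) = -50*(-1 - 1*16 + 40)/(-6) = -(-25)*(-1 - 16 + 40)/3 = -(-25)*23/3 = -50*(-23/6) = 575/3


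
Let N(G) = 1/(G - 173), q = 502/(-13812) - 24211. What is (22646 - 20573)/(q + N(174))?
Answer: -14316138/167194511 ≈ -0.085626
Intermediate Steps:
q = -167201417/6906 (q = 502*(-1/13812) - 24211 = -251/6906 - 24211 = -167201417/6906 ≈ -24211.)
N(G) = 1/(-173 + G)
(22646 - 20573)/(q + N(174)) = (22646 - 20573)/(-167201417/6906 + 1/(-173 + 174)) = 2073/(-167201417/6906 + 1/1) = 2073/(-167201417/6906 + 1) = 2073/(-167194511/6906) = 2073*(-6906/167194511) = -14316138/167194511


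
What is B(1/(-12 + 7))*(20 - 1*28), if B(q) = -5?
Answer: 40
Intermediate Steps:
B(1/(-12 + 7))*(20 - 1*28) = -5*(20 - 1*28) = -5*(20 - 28) = -5*(-8) = 40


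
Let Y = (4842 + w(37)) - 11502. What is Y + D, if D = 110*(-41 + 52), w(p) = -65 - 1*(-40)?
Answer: -5475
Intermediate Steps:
w(p) = -25 (w(p) = -65 + 40 = -25)
D = 1210 (D = 110*11 = 1210)
Y = -6685 (Y = (4842 - 25) - 11502 = 4817 - 11502 = -6685)
Y + D = -6685 + 1210 = -5475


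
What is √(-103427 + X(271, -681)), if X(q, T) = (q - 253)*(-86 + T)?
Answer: I*√117233 ≈ 342.39*I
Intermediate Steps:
X(q, T) = (-253 + q)*(-86 + T)
√(-103427 + X(271, -681)) = √(-103427 + (21758 - 253*(-681) - 86*271 - 681*271)) = √(-103427 + (21758 + 172293 - 23306 - 184551)) = √(-103427 - 13806) = √(-117233) = I*√117233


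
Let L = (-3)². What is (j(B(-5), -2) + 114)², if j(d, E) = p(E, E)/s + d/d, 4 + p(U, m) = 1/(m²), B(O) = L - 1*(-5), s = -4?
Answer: 3441025/256 ≈ 13442.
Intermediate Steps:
L = 9
B(O) = 14 (B(O) = 9 - 1*(-5) = 9 + 5 = 14)
p(U, m) = -4 + m⁻² (p(U, m) = -4 + 1/(m²) = -4 + m⁻²)
j(d, E) = 2 - 1/(4*E²) (j(d, E) = (-4 + E⁻²)/(-4) + d/d = (-4 + E⁻²)*(-¼) + 1 = (1 - 1/(4*E²)) + 1 = 2 - 1/(4*E²))
(j(B(-5), -2) + 114)² = ((2 - ¼/(-2)²) + 114)² = ((2 - ¼*¼) + 114)² = ((2 - 1/16) + 114)² = (31/16 + 114)² = (1855/16)² = 3441025/256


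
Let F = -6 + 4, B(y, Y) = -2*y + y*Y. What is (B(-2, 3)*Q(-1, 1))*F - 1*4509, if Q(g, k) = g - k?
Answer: -4517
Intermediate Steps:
B(y, Y) = -2*y + Y*y
F = -2
(B(-2, 3)*Q(-1, 1))*F - 1*4509 = ((-2*(-2 + 3))*(-1 - 1*1))*(-2) - 1*4509 = ((-2*1)*(-1 - 1))*(-2) - 4509 = -2*(-2)*(-2) - 4509 = 4*(-2) - 4509 = -8 - 4509 = -4517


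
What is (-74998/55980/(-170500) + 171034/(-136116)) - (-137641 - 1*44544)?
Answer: 99616124299740643/546789315000 ≈ 1.8218e+5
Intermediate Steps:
(-74998/55980/(-170500) + 171034/(-136116)) - (-137641 - 1*44544) = (-74998*1/55980*(-1/170500) + 171034*(-1/136116)) - (-137641 - 44544) = (-37499/27990*(-1/170500) - 85517/68058) - 1*(-182185) = (3409/433845000 - 85517/68058) + 182185 = -687053534357/546789315000 + 182185 = 99616124299740643/546789315000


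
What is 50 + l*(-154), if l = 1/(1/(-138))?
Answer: 21302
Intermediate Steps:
l = -138 (l = 1/(-1/138) = -138)
50 + l*(-154) = 50 - 138*(-154) = 50 + 21252 = 21302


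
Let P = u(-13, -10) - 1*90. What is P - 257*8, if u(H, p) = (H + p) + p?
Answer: -2179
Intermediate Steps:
u(H, p) = H + 2*p
P = -123 (P = (-13 + 2*(-10)) - 1*90 = (-13 - 20) - 90 = -33 - 90 = -123)
P - 257*8 = -123 - 257*8 = -123 - 2056 = -2179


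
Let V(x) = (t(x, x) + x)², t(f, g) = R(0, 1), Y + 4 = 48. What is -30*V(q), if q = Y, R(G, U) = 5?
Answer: -72030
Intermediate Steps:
Y = 44 (Y = -4 + 48 = 44)
t(f, g) = 5
q = 44
V(x) = (5 + x)²
-30*V(q) = -30*(5 + 44)² = -30*49² = -30*2401 = -72030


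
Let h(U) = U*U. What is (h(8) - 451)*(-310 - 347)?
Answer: 254259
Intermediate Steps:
h(U) = U²
(h(8) - 451)*(-310 - 347) = (8² - 451)*(-310 - 347) = (64 - 451)*(-657) = -387*(-657) = 254259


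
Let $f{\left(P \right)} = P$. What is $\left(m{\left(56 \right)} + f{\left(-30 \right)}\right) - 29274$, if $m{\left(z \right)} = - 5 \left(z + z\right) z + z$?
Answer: $-60608$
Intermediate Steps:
$m{\left(z \right)} = z - 10 z^{2}$ ($m{\left(z \right)} = - 5 \cdot 2 z z + z = - 10 z z + z = - 10 z^{2} + z = z - 10 z^{2}$)
$\left(m{\left(56 \right)} + f{\left(-30 \right)}\right) - 29274 = \left(56 \left(1 - 560\right) - 30\right) - 29274 = \left(56 \left(-559\right) - 30\right) - 29274 = \left(-31304 - 30\right) - 29274 = -31334 - 29274 = -60608$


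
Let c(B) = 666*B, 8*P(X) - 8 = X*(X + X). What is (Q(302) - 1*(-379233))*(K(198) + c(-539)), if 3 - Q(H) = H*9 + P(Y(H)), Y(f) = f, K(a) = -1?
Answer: -126975201100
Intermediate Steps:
P(X) = 1 + X²/4 (P(X) = 1 + (X*(X + X))/8 = 1 + (X*(2*X))/8 = 1 + (2*X²)/8 = 1 + X²/4)
Q(H) = 2 - 9*H - H²/4 (Q(H) = 3 - (H*9 + (1 + H²/4)) = 3 - (9*H + (1 + H²/4)) = 3 - (1 + 9*H + H²/4) = 3 + (-1 - 9*H - H²/4) = 2 - 9*H - H²/4)
(Q(302) - 1*(-379233))*(K(198) + c(-539)) = ((2 - 9*302 - ¼*302²) - 1*(-379233))*(-1 + 666*(-539)) = ((2 - 2718 - ¼*91204) + 379233)*(-1 - 358974) = ((2 - 2718 - 22801) + 379233)*(-358975) = (-25517 + 379233)*(-358975) = 353716*(-358975) = -126975201100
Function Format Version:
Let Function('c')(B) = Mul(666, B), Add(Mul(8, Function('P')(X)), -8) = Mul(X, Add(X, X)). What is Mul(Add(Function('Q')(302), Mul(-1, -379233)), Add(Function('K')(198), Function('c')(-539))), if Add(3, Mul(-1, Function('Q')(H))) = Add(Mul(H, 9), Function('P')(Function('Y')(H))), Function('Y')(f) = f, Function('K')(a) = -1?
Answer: -126975201100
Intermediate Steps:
Function('P')(X) = Add(1, Mul(Rational(1, 4), Pow(X, 2))) (Function('P')(X) = Add(1, Mul(Rational(1, 8), Mul(X, Add(X, X)))) = Add(1, Mul(Rational(1, 8), Mul(X, Mul(2, X)))) = Add(1, Mul(Rational(1, 8), Mul(2, Pow(X, 2)))) = Add(1, Mul(Rational(1, 4), Pow(X, 2))))
Function('Q')(H) = Add(2, Mul(-9, H), Mul(Rational(-1, 4), Pow(H, 2))) (Function('Q')(H) = Add(3, Mul(-1, Add(Mul(H, 9), Add(1, Mul(Rational(1, 4), Pow(H, 2)))))) = Add(3, Mul(-1, Add(Mul(9, H), Add(1, Mul(Rational(1, 4), Pow(H, 2)))))) = Add(3, Mul(-1, Add(1, Mul(9, H), Mul(Rational(1, 4), Pow(H, 2))))) = Add(3, Add(-1, Mul(-9, H), Mul(Rational(-1, 4), Pow(H, 2)))) = Add(2, Mul(-9, H), Mul(Rational(-1, 4), Pow(H, 2))))
Mul(Add(Function('Q')(302), Mul(-1, -379233)), Add(Function('K')(198), Function('c')(-539))) = Mul(Add(Add(2, Mul(-9, 302), Mul(Rational(-1, 4), Pow(302, 2))), Mul(-1, -379233)), Add(-1, Mul(666, -539))) = Mul(Add(Add(2, -2718, Mul(Rational(-1, 4), 91204)), 379233), Add(-1, -358974)) = Mul(Add(Add(2, -2718, -22801), 379233), -358975) = Mul(Add(-25517, 379233), -358975) = Mul(353716, -358975) = -126975201100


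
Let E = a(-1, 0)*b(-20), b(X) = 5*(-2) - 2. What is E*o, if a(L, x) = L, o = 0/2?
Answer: 0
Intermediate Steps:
o = 0 (o = 0*(½) = 0)
b(X) = -12 (b(X) = -10 - 2 = -12)
E = 12 (E = -1*(-12) = 12)
E*o = 12*0 = 0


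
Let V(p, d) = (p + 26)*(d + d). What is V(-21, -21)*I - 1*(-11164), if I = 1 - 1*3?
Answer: 11584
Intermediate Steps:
V(p, d) = 2*d*(26 + p) (V(p, d) = (26 + p)*(2*d) = 2*d*(26 + p))
I = -2 (I = 1 - 3 = -2)
V(-21, -21)*I - 1*(-11164) = (2*(-21)*(26 - 21))*(-2) - 1*(-11164) = (2*(-21)*5)*(-2) + 11164 = -210*(-2) + 11164 = 420 + 11164 = 11584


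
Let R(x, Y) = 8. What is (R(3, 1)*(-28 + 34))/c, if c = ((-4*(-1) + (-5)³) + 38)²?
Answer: 48/6889 ≈ 0.0069676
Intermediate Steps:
c = 6889 (c = ((4 - 125) + 38)² = (-121 + 38)² = (-83)² = 6889)
(R(3, 1)*(-28 + 34))/c = (8*(-28 + 34))/6889 = (8*6)*(1/6889) = 48*(1/6889) = 48/6889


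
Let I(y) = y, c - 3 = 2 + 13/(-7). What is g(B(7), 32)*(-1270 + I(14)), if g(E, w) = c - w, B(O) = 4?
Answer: 253712/7 ≈ 36245.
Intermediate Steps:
c = 22/7 (c = 3 + (2 + 13/(-7)) = 3 + (2 + 13*(-⅐)) = 3 + (2 - 13/7) = 3 + ⅐ = 22/7 ≈ 3.1429)
g(E, w) = 22/7 - w
g(B(7), 32)*(-1270 + I(14)) = (22/7 - 1*32)*(-1270 + 14) = (22/7 - 32)*(-1256) = -202/7*(-1256) = 253712/7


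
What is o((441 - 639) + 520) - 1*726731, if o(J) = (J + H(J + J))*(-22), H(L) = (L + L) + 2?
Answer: -762195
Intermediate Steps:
H(L) = 2 + 2*L (H(L) = 2*L + 2 = 2 + 2*L)
o(J) = -44 - 110*J (o(J) = (J + (2 + 2*(J + J)))*(-22) = (J + (2 + 2*(2*J)))*(-22) = (J + (2 + 4*J))*(-22) = (2 + 5*J)*(-22) = -44 - 110*J)
o((441 - 639) + 520) - 1*726731 = (-44 - 110*((441 - 639) + 520)) - 1*726731 = (-44 - 110*(-198 + 520)) - 726731 = (-44 - 110*322) - 726731 = (-44 - 35420) - 726731 = -35464 - 726731 = -762195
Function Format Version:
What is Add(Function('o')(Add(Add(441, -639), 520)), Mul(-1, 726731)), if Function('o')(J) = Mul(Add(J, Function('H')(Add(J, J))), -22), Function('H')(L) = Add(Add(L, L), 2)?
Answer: -762195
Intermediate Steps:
Function('H')(L) = Add(2, Mul(2, L)) (Function('H')(L) = Add(Mul(2, L), 2) = Add(2, Mul(2, L)))
Function('o')(J) = Add(-44, Mul(-110, J)) (Function('o')(J) = Mul(Add(J, Add(2, Mul(2, Add(J, J)))), -22) = Mul(Add(J, Add(2, Mul(2, Mul(2, J)))), -22) = Mul(Add(J, Add(2, Mul(4, J))), -22) = Mul(Add(2, Mul(5, J)), -22) = Add(-44, Mul(-110, J)))
Add(Function('o')(Add(Add(441, -639), 520)), Mul(-1, 726731)) = Add(Add(-44, Mul(-110, Add(Add(441, -639), 520))), Mul(-1, 726731)) = Add(Add(-44, Mul(-110, Add(-198, 520))), -726731) = Add(Add(-44, Mul(-110, 322)), -726731) = Add(Add(-44, -35420), -726731) = Add(-35464, -726731) = -762195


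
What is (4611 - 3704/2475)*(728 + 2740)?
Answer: 13188250276/825 ≈ 1.5986e+7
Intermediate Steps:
(4611 - 3704/2475)*(728 + 2740) = (4611 - 3704*1/2475)*3468 = (4611 - 3704/2475)*3468 = (11408521/2475)*3468 = 13188250276/825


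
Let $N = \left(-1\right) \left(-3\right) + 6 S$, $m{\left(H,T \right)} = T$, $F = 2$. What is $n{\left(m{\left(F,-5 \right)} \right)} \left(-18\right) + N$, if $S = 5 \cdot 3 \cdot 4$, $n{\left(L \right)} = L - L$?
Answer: $363$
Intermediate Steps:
$n{\left(L \right)} = 0$
$S = 60$ ($S = 15 \cdot 4 = 60$)
$N = 363$ ($N = \left(-1\right) \left(-3\right) + 6 \cdot 60 = 3 + 360 = 363$)
$n{\left(m{\left(F,-5 \right)} \right)} \left(-18\right) + N = 0 \left(-18\right) + 363 = 0 + 363 = 363$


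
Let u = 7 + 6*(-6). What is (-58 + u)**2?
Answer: 7569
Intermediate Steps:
u = -29 (u = 7 - 36 = -29)
(-58 + u)**2 = (-58 - 29)**2 = (-87)**2 = 7569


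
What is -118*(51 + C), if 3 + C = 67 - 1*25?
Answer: -10620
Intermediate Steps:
C = 39 (C = -3 + (67 - 1*25) = -3 + (67 - 25) = -3 + 42 = 39)
-118*(51 + C) = -118*(51 + 39) = -118*90 = -10620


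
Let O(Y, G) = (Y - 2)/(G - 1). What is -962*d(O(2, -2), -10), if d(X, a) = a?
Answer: 9620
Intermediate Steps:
O(Y, G) = (-2 + Y)/(-1 + G)
-962*d(O(2, -2), -10) = -962*(-10) = 9620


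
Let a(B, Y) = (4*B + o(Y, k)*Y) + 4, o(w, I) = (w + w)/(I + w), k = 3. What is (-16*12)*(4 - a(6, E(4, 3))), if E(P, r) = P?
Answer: 38400/7 ≈ 5485.7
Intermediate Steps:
o(w, I) = 2*w/(I + w) (o(w, I) = (2*w)/(I + w) = 2*w/(I + w))
a(B, Y) = 4 + 4*B + 2*Y²/(3 + Y) (a(B, Y) = (4*B + (2*Y/(3 + Y))*Y) + 4 = (4*B + 2*Y²/(3 + Y)) + 4 = 4 + 4*B + 2*Y²/(3 + Y))
(-16*12)*(4 - a(6, E(4, 3))) = (-16*12)*(4 - 2*(4² + 2*(1 + 6)*(3 + 4))/(3 + 4)) = -192*(4 - 2*(16 + 2*7*7)/7) = -192*(4 - 2*(16 + 98)/7) = -192*(4 - 2*114/7) = -192*(4 - 1*228/7) = -192*(4 - 228/7) = -192*(-200/7) = 38400/7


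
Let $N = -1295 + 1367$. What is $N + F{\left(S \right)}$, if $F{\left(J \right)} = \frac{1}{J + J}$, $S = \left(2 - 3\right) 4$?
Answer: $\frac{575}{8} \approx 71.875$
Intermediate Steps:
$S = -4$ ($S = \left(-1\right) 4 = -4$)
$N = 72$
$F{\left(J \right)} = \frac{1}{2 J}$
$N + F{\left(S \right)} = 72 + \frac{1}{2 \left(-4\right)} = 72 + \frac{1}{2} \left(- \frac{1}{4}\right) = 72 - \frac{1}{8} = \frac{575}{8}$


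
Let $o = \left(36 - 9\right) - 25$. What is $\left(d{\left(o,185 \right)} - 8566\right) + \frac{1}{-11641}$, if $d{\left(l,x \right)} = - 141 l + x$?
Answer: $- \frac{100845984}{11641} \approx -8663.0$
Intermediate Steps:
$o = 2$ ($o = 27 - 25 = 2$)
$d{\left(l,x \right)} = x - 141 l$
$\left(d{\left(o,185 \right)} - 8566\right) + \frac{1}{-11641} = \left(\left(185 - 282\right) - 8566\right) + \frac{1}{-11641} = \left(\left(185 - 282\right) - 8566\right) - \frac{1}{11641} = \left(-97 - 8566\right) - \frac{1}{11641} = -8663 - \frac{1}{11641} = - \frac{100845984}{11641}$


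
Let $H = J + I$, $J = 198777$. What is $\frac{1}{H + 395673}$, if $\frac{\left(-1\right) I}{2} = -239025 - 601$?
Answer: $\frac{1}{1073702} \approx 9.3136 \cdot 10^{-7}$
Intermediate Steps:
$I = 479252$ ($I = - 2 \left(-239025 - 601\right) = \left(-2\right) \left(-239626\right) = 479252$)
$H = 678029$ ($H = 198777 + 479252 = 678029$)
$\frac{1}{H + 395673} = \frac{1}{678029 + 395673} = \frac{1}{1073702}$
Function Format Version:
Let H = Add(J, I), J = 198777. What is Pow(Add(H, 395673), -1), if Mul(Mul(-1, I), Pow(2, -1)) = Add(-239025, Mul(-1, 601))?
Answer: Rational(1, 1073702) ≈ 9.3136e-7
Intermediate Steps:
I = 479252 (I = Mul(-2, Add(-239025, Mul(-1, 601))) = Mul(-2, Add(-239025, -601)) = Mul(-2, -239626) = 479252)
H = 678029 (H = Add(198777, 479252) = 678029)
Pow(Add(H, 395673), -1) = Pow(Add(678029, 395673), -1) = Pow(1073702, -1) = Rational(1, 1073702)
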